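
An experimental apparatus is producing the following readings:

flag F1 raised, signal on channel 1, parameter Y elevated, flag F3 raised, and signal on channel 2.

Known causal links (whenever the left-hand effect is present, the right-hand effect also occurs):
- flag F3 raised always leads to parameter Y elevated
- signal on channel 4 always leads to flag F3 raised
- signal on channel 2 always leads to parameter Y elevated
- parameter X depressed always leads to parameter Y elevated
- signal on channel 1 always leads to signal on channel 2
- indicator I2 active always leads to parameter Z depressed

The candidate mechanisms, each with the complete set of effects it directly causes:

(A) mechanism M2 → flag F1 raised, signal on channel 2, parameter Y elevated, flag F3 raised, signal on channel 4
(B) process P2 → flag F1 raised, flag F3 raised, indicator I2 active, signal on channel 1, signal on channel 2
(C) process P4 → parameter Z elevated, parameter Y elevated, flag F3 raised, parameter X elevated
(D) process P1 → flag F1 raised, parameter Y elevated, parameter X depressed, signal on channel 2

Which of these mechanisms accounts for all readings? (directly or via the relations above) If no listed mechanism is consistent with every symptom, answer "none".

B

For each candidate, compare predicted effects to what was observed:
(A) mechanism M2 — does not account for signal on channel 1
(B) process P2 — accounts for every observation (parameter Y elevated via flag F3 raised → parameter Y elevated)
(C) process P4 — flag F1 raised NO; signal on channel 1 NO; parameter Y elevated yes; flag F3 raised yes; signal on channel 2 NO
(D) process P1 — flag F1 raised yes; signal on channel 1 NO; parameter Y elevated yes; flag F3 raised NO; signal on channel 2 yes
Only (B) is consistent with every observation.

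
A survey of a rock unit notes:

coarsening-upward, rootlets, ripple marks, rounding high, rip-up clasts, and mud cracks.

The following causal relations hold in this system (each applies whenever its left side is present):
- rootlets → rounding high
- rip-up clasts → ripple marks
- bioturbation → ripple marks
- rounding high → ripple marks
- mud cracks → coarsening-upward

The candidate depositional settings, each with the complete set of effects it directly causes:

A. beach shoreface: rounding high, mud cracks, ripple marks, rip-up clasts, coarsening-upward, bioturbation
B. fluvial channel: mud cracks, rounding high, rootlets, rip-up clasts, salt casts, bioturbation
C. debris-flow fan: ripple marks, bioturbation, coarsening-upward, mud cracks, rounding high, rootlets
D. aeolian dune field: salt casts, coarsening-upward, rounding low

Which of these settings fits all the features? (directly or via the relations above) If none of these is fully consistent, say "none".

B

For each candidate, compare predicted effects to what was observed:
(A) beach shoreface — coarsening-upward +; rootlets -; ripple marks +; rounding high +; rip-up clasts +; mud cracks +
(B) fluvial channel — coarsening-upward + (via mud cracks → coarsening-upward); rootlets +; ripple marks + (via bioturbation → ripple marks); rounding high +; rip-up clasts +; mud cracks +
(C) debris-flow fan — coarsening-upward +; rootlets +; ripple marks +; rounding high +; rip-up clasts -; mud cracks +
(D) aeolian dune field — coarsening-upward +; rootlets -; ripple marks -; rounding high -; rip-up clasts -; mud cracks -
(B) is the only candidate with no mismatches.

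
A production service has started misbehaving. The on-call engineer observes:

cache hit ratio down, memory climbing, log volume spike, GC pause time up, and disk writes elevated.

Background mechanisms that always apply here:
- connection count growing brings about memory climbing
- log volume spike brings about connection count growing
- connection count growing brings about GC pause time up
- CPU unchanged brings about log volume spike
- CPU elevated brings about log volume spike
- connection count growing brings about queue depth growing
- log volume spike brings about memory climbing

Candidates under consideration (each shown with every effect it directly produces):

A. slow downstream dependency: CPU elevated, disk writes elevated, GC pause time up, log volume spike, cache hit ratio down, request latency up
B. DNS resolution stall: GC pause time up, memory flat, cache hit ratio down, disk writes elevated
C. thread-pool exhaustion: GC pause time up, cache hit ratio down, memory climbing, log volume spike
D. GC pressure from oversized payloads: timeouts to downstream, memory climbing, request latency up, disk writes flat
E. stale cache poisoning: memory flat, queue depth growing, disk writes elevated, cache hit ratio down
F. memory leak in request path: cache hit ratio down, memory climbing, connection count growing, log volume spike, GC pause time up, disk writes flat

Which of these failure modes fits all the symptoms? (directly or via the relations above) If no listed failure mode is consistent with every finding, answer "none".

A

Per-candidate check:
(A) slow downstream dependency — cache hit ratio down match; memory climbing match (via log volume spike → memory climbing); log volume spike match; GC pause time up match; disk writes elevated match
(B) DNS resolution stall — cache hit ratio down match; memory climbing miss; log volume spike miss; GC pause time up match; disk writes elevated match
(C) thread-pool exhaustion — does not account for disk writes elevated
(D) GC pressure from oversized payloads — cache hit ratio down miss; memory climbing match; log volume spike miss; GC pause time up miss; disk writes elevated miss
(E) stale cache poisoning — fails on memory climbing, log volume spike, GC pause time up (predicts memory flat, not memory climbing)
(F) memory leak in request path — fails on disk writes elevated (predicts disk writes flat, not disk writes elevated)
(A) alone accounts for all the evidence.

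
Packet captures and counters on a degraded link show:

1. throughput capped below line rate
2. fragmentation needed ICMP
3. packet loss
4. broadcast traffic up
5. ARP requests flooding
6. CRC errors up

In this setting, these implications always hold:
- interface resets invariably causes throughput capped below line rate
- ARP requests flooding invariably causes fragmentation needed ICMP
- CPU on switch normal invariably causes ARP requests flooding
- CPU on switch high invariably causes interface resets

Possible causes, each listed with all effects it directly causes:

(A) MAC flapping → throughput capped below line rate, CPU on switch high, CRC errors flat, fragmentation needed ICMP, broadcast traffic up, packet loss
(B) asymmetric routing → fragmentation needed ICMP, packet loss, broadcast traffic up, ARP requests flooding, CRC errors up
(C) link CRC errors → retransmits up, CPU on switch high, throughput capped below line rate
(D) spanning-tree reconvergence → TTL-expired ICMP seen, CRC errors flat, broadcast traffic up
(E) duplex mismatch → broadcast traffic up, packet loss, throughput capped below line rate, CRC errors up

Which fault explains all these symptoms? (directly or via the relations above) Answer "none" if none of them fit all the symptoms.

Testing each hypothesis:
(A) MAC flapping — throughput capped below line rate ✓; fragmentation needed ICMP ✓; packet loss ✓; broadcast traffic up ✓; ARP requests flooding ✗; CRC errors up ✗
(B) asymmetric routing — throughput capped below line rate ✗; fragmentation needed ICMP ✓; packet loss ✓; broadcast traffic up ✓; ARP requests flooding ✓; CRC errors up ✓
(C) link CRC errors — does not account for fragmentation needed ICMP, packet loss, broadcast traffic up, ARP requests flooding, CRC errors up
(D) spanning-tree reconvergence — throughput capped below line rate ✗; fragmentation needed ICMP ✗; packet loss ✗; broadcast traffic up ✓; ARP requests flooding ✗; CRC errors up ✗
(E) duplex mismatch — does not account for fragmentation needed ICMP, ARP requests flooding
Every candidate fails on at least one observation.

none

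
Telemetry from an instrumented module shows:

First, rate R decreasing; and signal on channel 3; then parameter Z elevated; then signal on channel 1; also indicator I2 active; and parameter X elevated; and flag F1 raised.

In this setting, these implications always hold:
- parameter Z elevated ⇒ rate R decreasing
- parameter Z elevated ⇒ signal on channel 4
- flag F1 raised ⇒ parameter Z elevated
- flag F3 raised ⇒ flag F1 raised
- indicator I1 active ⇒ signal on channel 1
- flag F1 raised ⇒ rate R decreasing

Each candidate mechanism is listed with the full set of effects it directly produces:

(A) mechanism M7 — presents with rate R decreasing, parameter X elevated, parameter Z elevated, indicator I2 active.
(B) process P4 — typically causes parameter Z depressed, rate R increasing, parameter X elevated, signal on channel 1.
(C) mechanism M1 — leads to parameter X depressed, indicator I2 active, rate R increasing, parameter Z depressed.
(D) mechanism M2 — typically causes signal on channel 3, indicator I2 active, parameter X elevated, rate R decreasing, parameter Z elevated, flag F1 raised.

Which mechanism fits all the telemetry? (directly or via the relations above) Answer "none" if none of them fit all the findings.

For each candidate, compare predicted effects to what was observed:
(A) mechanism M7 — rate R decreasing ✓; signal on channel 3 ✗; parameter Z elevated ✓; signal on channel 1 ✗; indicator I2 active ✓; parameter X elevated ✓; flag F1 raised ✗
(B) process P4 — rate R decreasing ✗; signal on channel 3 ✗; parameter Z elevated ✗; signal on channel 1 ✓; indicator I2 active ✗; parameter X elevated ✓; flag F1 raised ✗
(C) mechanism M1 — fails on rate R decreasing, signal on channel 3, parameter Z elevated, signal on channel 1, parameter X elevated, flag F1 raised (predicts rate R increasing, not rate R decreasing; predicts parameter Z depressed, not parameter Z elevated; predicts parameter X depressed, not parameter X elevated)
(D) mechanism M2 — does not account for signal on channel 1
Every candidate fails on at least one observation.

none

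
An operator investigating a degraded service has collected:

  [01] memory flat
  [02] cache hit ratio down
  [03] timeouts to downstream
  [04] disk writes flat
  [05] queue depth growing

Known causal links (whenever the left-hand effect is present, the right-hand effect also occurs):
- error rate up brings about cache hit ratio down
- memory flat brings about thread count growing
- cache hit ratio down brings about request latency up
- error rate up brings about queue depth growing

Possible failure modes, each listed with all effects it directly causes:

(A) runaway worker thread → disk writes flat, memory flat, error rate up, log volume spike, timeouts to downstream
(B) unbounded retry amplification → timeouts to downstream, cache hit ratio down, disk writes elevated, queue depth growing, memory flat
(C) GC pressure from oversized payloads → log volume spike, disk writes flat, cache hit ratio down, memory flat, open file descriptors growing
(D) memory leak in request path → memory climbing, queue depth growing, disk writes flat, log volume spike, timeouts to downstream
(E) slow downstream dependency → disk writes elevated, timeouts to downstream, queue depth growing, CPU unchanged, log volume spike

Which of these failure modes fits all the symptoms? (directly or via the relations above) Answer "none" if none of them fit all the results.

Per-candidate check:
(A) runaway worker thread — memory flat match; cache hit ratio down match (by error rate up → cache hit ratio down); timeouts to downstream match; disk writes flat match; queue depth growing match (by error rate up → queue depth growing)
(B) unbounded retry amplification — memory flat match; cache hit ratio down match; timeouts to downstream match; disk writes flat miss; queue depth growing match
(C) GC pressure from oversized payloads — memory flat match; cache hit ratio down match; timeouts to downstream miss; disk writes flat match; queue depth growing miss
(D) memory leak in request path — memory flat miss; cache hit ratio down miss; timeouts to downstream match; disk writes flat match; queue depth growing match
(E) slow downstream dependency — memory flat miss; cache hit ratio down miss; timeouts to downstream match; disk writes flat miss; queue depth growing match
(A) alone accounts for all the evidence.

A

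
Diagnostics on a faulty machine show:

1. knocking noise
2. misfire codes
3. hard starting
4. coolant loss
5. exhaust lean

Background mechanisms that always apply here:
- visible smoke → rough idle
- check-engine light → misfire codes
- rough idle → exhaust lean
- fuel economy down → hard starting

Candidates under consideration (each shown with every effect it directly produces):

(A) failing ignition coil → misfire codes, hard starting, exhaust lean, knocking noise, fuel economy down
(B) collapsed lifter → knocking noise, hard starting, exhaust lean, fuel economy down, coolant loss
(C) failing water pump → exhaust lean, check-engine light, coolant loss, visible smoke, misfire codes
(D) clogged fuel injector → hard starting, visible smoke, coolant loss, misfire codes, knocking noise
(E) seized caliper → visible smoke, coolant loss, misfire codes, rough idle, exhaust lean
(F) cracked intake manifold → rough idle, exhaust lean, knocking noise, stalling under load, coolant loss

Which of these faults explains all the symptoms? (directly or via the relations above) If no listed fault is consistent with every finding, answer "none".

D

Per-candidate check:
(A) failing ignition coil — knocking noise match; misfire codes match; hard starting match; coolant loss miss; exhaust lean match
(B) collapsed lifter — does not account for misfire codes
(C) failing water pump — does not account for knocking noise, hard starting
(D) clogged fuel injector — knocking noise match; misfire codes match; hard starting match; coolant loss match; exhaust lean match (via visible smoke → rough idle → exhaust lean)
(E) seized caliper — does not account for knocking noise, hard starting
(F) cracked intake manifold — knocking noise match; misfire codes miss; hard starting miss; coolant loss match; exhaust lean match
(D) alone accounts for all the evidence.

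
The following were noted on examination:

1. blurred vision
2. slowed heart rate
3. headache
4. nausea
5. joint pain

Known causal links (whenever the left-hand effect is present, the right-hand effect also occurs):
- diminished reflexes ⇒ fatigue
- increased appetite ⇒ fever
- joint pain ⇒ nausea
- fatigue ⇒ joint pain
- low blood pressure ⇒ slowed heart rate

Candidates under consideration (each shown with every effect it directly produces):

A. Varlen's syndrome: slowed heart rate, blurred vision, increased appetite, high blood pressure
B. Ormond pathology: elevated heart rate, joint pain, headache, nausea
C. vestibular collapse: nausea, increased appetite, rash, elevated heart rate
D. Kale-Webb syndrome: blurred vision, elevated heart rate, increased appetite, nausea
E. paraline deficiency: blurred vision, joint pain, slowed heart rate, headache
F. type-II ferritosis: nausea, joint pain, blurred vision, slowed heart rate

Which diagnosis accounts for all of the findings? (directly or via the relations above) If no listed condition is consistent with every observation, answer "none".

E

Per-candidate check:
(A) Varlen's syndrome — blurred vision match; slowed heart rate match; headache miss; nausea miss; joint pain miss
(B) Ormond pathology — fails on blurred vision, slowed heart rate (predicts elevated heart rate, not slowed heart rate)
(C) vestibular collapse — fails on blurred vision, slowed heart rate, headache, joint pain (predicts elevated heart rate, not slowed heart rate)
(D) Kale-Webb syndrome — blurred vision match; slowed heart rate miss; headache miss; nausea match; joint pain miss
(E) paraline deficiency — blurred vision match; slowed heart rate match; headache match; nausea match (via joint pain → nausea); joint pain match
(F) type-II ferritosis — blurred vision match; slowed heart rate match; headache miss; nausea match; joint pain match
Only (E) is consistent with every observation.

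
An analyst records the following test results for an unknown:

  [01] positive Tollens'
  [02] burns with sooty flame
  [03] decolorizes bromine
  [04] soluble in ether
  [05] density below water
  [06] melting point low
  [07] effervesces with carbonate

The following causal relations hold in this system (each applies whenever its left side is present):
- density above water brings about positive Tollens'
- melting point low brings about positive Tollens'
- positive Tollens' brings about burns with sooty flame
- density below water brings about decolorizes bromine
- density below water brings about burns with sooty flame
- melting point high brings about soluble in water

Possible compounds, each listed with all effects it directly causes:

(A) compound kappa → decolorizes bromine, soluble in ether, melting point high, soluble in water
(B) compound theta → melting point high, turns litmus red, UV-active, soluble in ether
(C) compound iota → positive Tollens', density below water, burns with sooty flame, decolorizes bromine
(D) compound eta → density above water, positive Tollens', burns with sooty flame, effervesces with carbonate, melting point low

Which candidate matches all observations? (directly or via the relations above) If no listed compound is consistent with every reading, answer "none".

Per-candidate check:
(A) compound kappa — fails on positive Tollens', burns with sooty flame, density below water, melting point low, effervesces with carbonate (predicts melting point high, not melting point low)
(B) compound theta — positive Tollens' ✗; burns with sooty flame ✗; decolorizes bromine ✗; soluble in ether ✓; density below water ✗; melting point low ✗; effervesces with carbonate ✗
(C) compound iota — does not account for soluble in ether, melting point low, effervesces with carbonate
(D) compound eta — positive Tollens' ✓; burns with sooty flame ✓; decolorizes bromine ✗; soluble in ether ✗; density below water ✗; melting point low ✓; effervesces with carbonate ✓
None of the listed candidates fits everything.

none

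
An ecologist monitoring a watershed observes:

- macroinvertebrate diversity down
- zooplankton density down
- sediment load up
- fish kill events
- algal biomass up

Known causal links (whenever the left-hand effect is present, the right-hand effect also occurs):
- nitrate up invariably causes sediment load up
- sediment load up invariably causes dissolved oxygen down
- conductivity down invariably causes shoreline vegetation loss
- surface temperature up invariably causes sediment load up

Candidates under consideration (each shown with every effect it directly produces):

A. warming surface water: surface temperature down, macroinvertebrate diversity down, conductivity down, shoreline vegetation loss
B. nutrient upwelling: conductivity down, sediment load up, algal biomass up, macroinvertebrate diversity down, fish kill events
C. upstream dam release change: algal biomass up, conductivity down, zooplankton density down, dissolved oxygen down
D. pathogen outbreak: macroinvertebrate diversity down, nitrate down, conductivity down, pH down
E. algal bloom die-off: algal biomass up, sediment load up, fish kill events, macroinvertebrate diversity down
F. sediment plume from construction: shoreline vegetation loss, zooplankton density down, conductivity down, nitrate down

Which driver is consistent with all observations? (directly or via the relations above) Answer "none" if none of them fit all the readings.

none

Testing each hypothesis:
(A) warming surface water — macroinvertebrate diversity down match; zooplankton density down miss; sediment load up miss; fish kill events miss; algal biomass up miss
(B) nutrient upwelling — does not account for zooplankton density down
(C) upstream dam release change — does not account for macroinvertebrate diversity down, sediment load up, fish kill events
(D) pathogen outbreak — macroinvertebrate diversity down match; zooplankton density down miss; sediment load up miss; fish kill events miss; algal biomass up miss
(E) algal bloom die-off — does not account for zooplankton density down
(F) sediment plume from construction — macroinvertebrate diversity down miss; zooplankton density down match; sediment load up miss; fish kill events miss; algal biomass up miss
None of the listed candidates fits everything.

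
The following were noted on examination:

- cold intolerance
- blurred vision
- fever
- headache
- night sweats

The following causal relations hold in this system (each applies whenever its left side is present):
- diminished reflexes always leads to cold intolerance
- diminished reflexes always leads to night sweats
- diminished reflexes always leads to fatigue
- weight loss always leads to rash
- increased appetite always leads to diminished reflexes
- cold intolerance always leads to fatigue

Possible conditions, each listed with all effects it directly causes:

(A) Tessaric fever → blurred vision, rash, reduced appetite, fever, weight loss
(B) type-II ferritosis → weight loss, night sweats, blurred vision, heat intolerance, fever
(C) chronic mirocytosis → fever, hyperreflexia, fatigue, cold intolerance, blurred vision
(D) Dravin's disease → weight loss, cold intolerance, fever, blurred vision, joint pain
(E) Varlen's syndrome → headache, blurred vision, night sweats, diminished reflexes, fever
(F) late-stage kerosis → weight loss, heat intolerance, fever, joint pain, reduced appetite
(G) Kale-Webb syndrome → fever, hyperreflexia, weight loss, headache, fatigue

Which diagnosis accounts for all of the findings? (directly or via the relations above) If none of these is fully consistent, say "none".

Checking each candidate against the observations:
(A) Tessaric fever — cold intolerance NO; blurred vision yes; fever yes; headache NO; night sweats NO
(B) type-II ferritosis — cold intolerance NO; blurred vision yes; fever yes; headache NO; night sweats yes
(C) chronic mirocytosis — does not account for headache, night sweats
(D) Dravin's disease — does not account for headache, night sweats
(E) Varlen's syndrome — accounts for every observation (cold intolerance via diminished reflexes → cold intolerance)
(F) late-stage kerosis — cold intolerance NO; blurred vision NO; fever yes; headache NO; night sweats NO
(G) Kale-Webb syndrome — cold intolerance NO; blurred vision NO; fever yes; headache yes; night sweats NO
(E) alone accounts for all the evidence.

E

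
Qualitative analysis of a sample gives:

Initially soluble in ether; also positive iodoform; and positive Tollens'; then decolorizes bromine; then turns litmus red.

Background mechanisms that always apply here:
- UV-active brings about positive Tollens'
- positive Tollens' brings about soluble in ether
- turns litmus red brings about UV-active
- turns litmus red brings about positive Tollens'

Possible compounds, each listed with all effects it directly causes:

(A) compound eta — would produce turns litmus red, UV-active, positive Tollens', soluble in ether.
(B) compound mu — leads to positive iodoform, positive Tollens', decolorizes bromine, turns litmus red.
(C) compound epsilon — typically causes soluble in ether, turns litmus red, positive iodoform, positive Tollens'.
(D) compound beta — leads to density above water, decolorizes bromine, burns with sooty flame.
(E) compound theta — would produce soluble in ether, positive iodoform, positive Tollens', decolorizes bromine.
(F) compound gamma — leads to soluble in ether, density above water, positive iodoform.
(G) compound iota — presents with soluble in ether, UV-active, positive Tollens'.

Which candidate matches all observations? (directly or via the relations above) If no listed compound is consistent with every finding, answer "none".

B

For each candidate, compare predicted effects to what was observed:
(A) compound eta — soluble in ether match; positive iodoform miss; positive Tollens' match; decolorizes bromine miss; turns litmus red match
(B) compound mu — soluble in ether match (via positive Tollens' → soluble in ether); positive iodoform match; positive Tollens' match; decolorizes bromine match; turns litmus red match
(C) compound epsilon — soluble in ether match; positive iodoform match; positive Tollens' match; decolorizes bromine miss; turns litmus red match
(D) compound beta — does not account for soluble in ether, positive iodoform, positive Tollens', turns litmus red
(E) compound theta — soluble in ether match; positive iodoform match; positive Tollens' match; decolorizes bromine match; turns litmus red miss
(F) compound gamma — does not account for positive Tollens', decolorizes bromine, turns litmus red
(G) compound iota — soluble in ether match; positive iodoform miss; positive Tollens' match; decolorizes bromine miss; turns litmus red miss
(B) is the only candidate with no mismatches.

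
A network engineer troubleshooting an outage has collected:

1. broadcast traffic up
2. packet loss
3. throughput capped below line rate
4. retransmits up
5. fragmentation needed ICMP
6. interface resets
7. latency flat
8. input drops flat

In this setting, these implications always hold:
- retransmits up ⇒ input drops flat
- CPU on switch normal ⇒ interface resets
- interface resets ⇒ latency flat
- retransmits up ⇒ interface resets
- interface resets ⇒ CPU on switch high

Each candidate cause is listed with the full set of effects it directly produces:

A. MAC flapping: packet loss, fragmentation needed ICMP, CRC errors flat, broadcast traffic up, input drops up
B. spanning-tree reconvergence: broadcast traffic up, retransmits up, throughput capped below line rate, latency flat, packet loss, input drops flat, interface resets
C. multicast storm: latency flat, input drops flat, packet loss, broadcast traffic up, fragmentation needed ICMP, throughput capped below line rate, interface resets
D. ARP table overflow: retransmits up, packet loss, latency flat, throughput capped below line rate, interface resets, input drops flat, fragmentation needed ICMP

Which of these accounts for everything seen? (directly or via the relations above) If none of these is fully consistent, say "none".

none

For each candidate, compare predicted effects to what was observed:
(A) MAC flapping — broadcast traffic up +; packet loss +; throughput capped below line rate -; retransmits up -; fragmentation needed ICMP +; interface resets -; latency flat -; input drops flat -
(B) spanning-tree reconvergence — does not account for fragmentation needed ICMP
(C) multicast storm — does not account for retransmits up
(D) ARP table overflow — does not account for broadcast traffic up
Every candidate fails on at least one observation.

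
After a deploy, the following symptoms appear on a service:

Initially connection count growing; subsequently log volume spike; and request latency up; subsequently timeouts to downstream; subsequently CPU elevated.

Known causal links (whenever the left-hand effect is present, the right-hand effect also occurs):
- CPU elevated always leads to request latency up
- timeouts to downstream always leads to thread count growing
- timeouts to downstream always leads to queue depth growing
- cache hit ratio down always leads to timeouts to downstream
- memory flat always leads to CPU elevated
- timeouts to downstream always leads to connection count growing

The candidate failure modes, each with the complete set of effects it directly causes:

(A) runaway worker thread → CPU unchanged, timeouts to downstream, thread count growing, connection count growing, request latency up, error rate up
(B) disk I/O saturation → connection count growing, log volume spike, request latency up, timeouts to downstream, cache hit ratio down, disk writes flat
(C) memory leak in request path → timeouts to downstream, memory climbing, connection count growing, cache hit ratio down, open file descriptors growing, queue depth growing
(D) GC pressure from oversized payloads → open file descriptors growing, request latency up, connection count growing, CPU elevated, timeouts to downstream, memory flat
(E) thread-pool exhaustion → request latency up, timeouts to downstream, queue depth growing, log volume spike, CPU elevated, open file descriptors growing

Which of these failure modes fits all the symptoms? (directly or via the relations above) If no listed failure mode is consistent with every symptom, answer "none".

For each candidate, compare predicted effects to what was observed:
(A) runaway worker thread — fails on log volume spike, CPU elevated (predicts CPU unchanged, not CPU elevated)
(B) disk I/O saturation — connection count growing yes; log volume spike yes; request latency up yes; timeouts to downstream yes; CPU elevated NO
(C) memory leak in request path — connection count growing yes; log volume spike NO; request latency up NO; timeouts to downstream yes; CPU elevated NO
(D) GC pressure from oversized payloads — does not account for log volume spike
(E) thread-pool exhaustion — connection count growing yes (through timeouts to downstream → connection count growing); log volume spike yes; request latency up yes; timeouts to downstream yes; CPU elevated yes
Only (E) is consistent with every observation.

E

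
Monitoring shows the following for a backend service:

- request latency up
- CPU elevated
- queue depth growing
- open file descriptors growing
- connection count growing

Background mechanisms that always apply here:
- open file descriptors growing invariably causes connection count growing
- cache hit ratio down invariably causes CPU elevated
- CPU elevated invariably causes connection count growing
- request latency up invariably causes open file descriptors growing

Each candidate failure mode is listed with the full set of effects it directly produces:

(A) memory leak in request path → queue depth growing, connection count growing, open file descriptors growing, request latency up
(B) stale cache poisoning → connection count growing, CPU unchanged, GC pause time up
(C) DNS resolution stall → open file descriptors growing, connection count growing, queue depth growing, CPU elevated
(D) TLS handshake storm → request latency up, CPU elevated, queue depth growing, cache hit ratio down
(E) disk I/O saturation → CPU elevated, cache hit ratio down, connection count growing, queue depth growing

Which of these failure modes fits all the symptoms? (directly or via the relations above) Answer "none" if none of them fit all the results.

D

Checking each candidate against the observations:
(A) memory leak in request path — does not account for CPU elevated
(B) stale cache poisoning — request latency up ✗; CPU elevated ✗; queue depth growing ✗; open file descriptors growing ✗; connection count growing ✓
(C) DNS resolution stall — does not account for request latency up
(D) TLS handshake storm — accounts for every observation (open file descriptors growing via request latency up → open file descriptors growing)
(E) disk I/O saturation — does not account for request latency up, open file descriptors growing
(D) alone accounts for all the evidence.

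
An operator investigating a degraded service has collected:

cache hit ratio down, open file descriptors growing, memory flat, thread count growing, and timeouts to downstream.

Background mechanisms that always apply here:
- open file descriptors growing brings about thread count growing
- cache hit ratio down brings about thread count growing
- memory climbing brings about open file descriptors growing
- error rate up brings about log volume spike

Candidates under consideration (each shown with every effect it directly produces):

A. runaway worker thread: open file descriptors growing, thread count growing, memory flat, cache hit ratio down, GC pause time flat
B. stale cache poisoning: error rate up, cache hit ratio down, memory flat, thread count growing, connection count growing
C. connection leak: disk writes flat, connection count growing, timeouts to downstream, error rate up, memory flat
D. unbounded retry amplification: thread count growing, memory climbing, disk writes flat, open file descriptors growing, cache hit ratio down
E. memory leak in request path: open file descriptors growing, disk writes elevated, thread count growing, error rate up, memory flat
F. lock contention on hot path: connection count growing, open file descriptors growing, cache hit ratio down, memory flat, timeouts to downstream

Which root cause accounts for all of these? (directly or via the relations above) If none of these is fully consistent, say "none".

For each candidate, compare predicted effects to what was observed:
(A) runaway worker thread — cache hit ratio down +; open file descriptors growing +; memory flat +; thread count growing +; timeouts to downstream -
(B) stale cache poisoning — cache hit ratio down +; open file descriptors growing -; memory flat +; thread count growing +; timeouts to downstream -
(C) connection leak — does not account for cache hit ratio down, open file descriptors growing, thread count growing
(D) unbounded retry amplification — cache hit ratio down +; open file descriptors growing +; memory flat -; thread count growing +; timeouts to downstream -
(E) memory leak in request path — does not account for cache hit ratio down, timeouts to downstream
(F) lock contention on hot path — cache hit ratio down +; open file descriptors growing +; memory flat +; thread count growing + (by open file descriptors growing → thread count growing); timeouts to downstream +
(F) is the only candidate with no mismatches.

F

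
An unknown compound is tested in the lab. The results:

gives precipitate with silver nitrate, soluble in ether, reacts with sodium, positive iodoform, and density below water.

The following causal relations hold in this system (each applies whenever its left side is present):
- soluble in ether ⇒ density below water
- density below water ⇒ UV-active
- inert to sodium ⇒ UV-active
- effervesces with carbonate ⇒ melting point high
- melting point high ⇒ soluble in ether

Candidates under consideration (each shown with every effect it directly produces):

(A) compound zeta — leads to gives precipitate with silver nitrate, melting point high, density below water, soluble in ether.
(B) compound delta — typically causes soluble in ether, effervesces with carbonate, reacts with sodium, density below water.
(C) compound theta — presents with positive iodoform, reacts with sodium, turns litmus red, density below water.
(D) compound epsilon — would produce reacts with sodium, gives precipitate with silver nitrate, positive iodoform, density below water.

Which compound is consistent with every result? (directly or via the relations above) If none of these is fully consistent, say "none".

none

For each candidate, compare predicted effects to what was observed:
(A) compound zeta — gives precipitate with silver nitrate yes; soluble in ether yes; reacts with sodium NO; positive iodoform NO; density below water yes
(B) compound delta — does not account for gives precipitate with silver nitrate, positive iodoform
(C) compound theta — does not account for gives precipitate with silver nitrate, soluble in ether
(D) compound epsilon — gives precipitate with silver nitrate yes; soluble in ether NO; reacts with sodium yes; positive iodoform yes; density below water yes
No candidate is consistent with all observations.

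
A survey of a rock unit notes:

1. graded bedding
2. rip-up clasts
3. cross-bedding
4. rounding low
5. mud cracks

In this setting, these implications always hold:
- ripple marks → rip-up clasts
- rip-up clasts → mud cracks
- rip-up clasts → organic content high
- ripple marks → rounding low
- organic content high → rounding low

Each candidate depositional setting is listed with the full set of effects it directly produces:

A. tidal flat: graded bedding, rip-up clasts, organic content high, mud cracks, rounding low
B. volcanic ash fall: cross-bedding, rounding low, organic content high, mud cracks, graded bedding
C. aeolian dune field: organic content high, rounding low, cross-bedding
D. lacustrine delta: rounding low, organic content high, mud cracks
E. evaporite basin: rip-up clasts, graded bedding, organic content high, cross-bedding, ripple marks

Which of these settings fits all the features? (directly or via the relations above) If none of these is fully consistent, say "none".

Per-candidate check:
(A) tidal flat — graded bedding yes; rip-up clasts yes; cross-bedding NO; rounding low yes; mud cracks yes
(B) volcanic ash fall — does not account for rip-up clasts
(C) aeolian dune field — graded bedding NO; rip-up clasts NO; cross-bedding yes; rounding low yes; mud cracks NO
(D) lacustrine delta — does not account for graded bedding, rip-up clasts, cross-bedding
(E) evaporite basin — graded bedding yes; rip-up clasts yes; cross-bedding yes; rounding low yes (by organic content high → rounding low); mud cracks yes (by rip-up clasts → mud cracks)
Only (E) is consistent with every observation.

E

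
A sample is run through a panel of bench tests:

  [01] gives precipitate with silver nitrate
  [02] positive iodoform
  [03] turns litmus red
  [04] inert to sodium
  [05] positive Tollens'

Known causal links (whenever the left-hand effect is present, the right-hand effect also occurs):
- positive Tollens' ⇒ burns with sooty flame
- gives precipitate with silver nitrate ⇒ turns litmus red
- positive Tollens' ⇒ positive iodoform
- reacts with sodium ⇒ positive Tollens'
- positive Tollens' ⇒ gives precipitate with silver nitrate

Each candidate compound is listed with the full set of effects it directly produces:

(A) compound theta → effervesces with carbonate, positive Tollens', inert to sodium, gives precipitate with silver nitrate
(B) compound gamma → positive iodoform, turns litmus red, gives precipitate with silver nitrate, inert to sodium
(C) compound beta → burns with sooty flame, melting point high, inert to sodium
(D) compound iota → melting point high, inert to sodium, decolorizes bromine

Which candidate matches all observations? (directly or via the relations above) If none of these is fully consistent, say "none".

For each candidate, compare predicted effects to what was observed:
(A) compound theta — gives precipitate with silver nitrate yes; positive iodoform yes (through positive Tollens' → positive iodoform); turns litmus red yes (through gives precipitate with silver nitrate → turns litmus red); inert to sodium yes; positive Tollens' yes
(B) compound gamma — gives precipitate with silver nitrate yes; positive iodoform yes; turns litmus red yes; inert to sodium yes; positive Tollens' NO
(C) compound beta — does not account for gives precipitate with silver nitrate, positive iodoform, turns litmus red, positive Tollens'
(D) compound iota — gives precipitate with silver nitrate NO; positive iodoform NO; turns litmus red NO; inert to sodium yes; positive Tollens' NO
(A) alone accounts for all the evidence.

A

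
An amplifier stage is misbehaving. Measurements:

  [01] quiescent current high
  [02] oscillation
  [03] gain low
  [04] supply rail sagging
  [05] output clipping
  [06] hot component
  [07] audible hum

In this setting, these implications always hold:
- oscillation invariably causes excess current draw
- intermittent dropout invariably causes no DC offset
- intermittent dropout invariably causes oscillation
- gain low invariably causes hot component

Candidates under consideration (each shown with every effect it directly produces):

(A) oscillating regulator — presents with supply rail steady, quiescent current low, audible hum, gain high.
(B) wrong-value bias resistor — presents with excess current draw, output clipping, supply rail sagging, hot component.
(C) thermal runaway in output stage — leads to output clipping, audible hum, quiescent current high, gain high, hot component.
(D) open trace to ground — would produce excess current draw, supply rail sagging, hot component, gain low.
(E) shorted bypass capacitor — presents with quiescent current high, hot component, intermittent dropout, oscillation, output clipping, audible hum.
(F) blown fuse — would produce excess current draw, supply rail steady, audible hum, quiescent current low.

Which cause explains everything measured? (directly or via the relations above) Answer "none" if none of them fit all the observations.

For each candidate, compare predicted effects to what was observed:
(A) oscillating regulator — quiescent current high -; oscillation -; gain low -; supply rail sagging -; output clipping -; hot component -; audible hum +
(B) wrong-value bias resistor — does not account for quiescent current high, oscillation, gain low, audible hum
(C) thermal runaway in output stage — fails on oscillation, gain low, supply rail sagging (predicts gain high, not gain low)
(D) open trace to ground — does not account for quiescent current high, oscillation, output clipping, audible hum
(E) shorted bypass capacitor — quiescent current high +; oscillation +; gain low -; supply rail sagging -; output clipping +; hot component +; audible hum +
(F) blown fuse — quiescent current high -; oscillation -; gain low -; supply rail sagging -; output clipping -; hot component -; audible hum +
Every candidate fails on at least one observation.

none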